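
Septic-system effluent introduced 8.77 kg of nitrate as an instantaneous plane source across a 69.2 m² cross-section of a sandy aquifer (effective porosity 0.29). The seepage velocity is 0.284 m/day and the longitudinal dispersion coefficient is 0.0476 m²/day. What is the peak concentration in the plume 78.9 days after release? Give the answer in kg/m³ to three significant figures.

0.0636 kg/m³

The peak of an instantaneous 1D plume sits at x = vt; there the Gaussian factor is 1 and C_max = M/(n_e·A·√(4πDt)), where n_e·A is the pore area the mass is dissolved in.
√(4πDt) = √(4π × 0.0476 × 78.9) = 6.870 m, so C_max = 8.77/(0.29 × 69.2 × 6.870) = 0.0636 kg/m³.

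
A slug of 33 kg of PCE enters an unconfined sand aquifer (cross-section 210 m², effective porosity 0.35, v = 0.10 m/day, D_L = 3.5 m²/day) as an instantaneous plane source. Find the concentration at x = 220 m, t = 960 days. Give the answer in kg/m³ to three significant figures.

For an instantaneous plane source, C(x,t) = M/(n_e·A·√(4πDt)) · exp(−(x−vt)²/(4Dt)), with n_e·A the pore (flow) area.
Plume center vt = 0.10 × 960 = 96 m, so the well at 220 m is 124 m downgradient of the peak.
√(4πDt) = 205.5 m, giving peak height M/(n_e·A·√(4πDt)) = 33/(0.35 × 210 × 205.5) = 0.002185 kg/m³.
(x−vt)²/(4Dt) = (124)²/(4 × 3.5 × 960) = 1.144; exp(−1.144) = 0.3185.
C = 0.002185 × 0.3185 = 0.000696 kg/m³.

0.000696 kg/m³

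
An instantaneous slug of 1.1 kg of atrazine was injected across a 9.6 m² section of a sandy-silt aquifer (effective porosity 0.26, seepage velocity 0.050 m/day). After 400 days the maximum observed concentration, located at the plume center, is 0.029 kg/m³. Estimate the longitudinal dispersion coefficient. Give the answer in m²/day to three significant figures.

At the plume center C_max = M/(n_e·A·√(4πDt)), so D = M²/(4πt·(n_e·A·C_max)²).
n_e·A·C_max = 0.26 × 9.6 × 0.029 = 0.07238 kg/m.
D = 1.1²/(4π × 400 × 0.07238²) = 0.0459 m²/day.

0.0459 m²/day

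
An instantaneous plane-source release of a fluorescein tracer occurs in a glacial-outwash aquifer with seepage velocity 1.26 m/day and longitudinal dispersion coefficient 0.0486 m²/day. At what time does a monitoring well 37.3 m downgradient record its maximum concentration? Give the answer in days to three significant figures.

29.6 days

For the 1D instantaneous-source solution, setting ∂C/∂t = 0 at fixed x gives v²t² + 2Dt − x² = 0, so t = (√(D² + v²x²) − D)/v².
√(D² + v²x²) = √(0.0486² + 1.26² × 37.3²) = 47.00; v² = 1.5876.
t = (47.00 − 0.0486)/1.5876 = 29.6 days (vs. the pure-advection estimate x/v = 29.6 d).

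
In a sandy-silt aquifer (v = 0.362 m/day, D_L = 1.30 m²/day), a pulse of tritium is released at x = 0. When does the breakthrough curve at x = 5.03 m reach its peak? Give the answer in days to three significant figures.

7.15 days

For the 1D instantaneous-source solution, setting ∂C/∂t = 0 at fixed x gives v²t² + 2Dt − x² = 0, so t = (√(D² + v²x²) − D)/v².
√(D² + v²x²) = √(1.30² + 0.362² × 5.03²) = 2.237; v² = 0.131044.
t = (2.237 − 1.30)/0.131044 = 7.15 days (vs. the pure-advection estimate x/v = 13.9 d).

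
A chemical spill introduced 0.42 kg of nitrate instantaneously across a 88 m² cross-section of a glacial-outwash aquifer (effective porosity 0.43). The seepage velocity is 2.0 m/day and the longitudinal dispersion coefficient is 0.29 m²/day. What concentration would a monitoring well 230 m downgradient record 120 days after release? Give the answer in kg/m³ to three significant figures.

For an instantaneous plane source, C(x,t) = M/(n_e·A·√(4πDt)) · exp(−(x−vt)²/(4Dt)), with n_e·A the pore (flow) area.
Plume center vt = 2.0 × 120 = 240 m, so the well at 230 m is 10 m upgradient of the peak.
√(4πDt) = 20.91 m, giving peak height M/(n_e·A·√(4πDt)) = 0.42/(0.43 × 88 × 20.91) = 0.0005308 kg/m³.
(x−vt)²/(4Dt) = (-10)²/(4 × 0.29 × 120) = 0.7184; exp(−0.7184) = 0.4875.
C = 0.0005308 × 0.4875 = 0.000259 kg/m³.

0.000259 kg/m³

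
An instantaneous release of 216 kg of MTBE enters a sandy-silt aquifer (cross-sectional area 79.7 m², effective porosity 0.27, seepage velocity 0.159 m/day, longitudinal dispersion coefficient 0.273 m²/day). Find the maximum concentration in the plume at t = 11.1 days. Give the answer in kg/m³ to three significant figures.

The peak of an instantaneous 1D plume sits at x = vt; there the Gaussian factor is 1 and C_max = M/(n_e·A·√(4πDt)), where n_e·A is the pore area the mass is dissolved in.
√(4πDt) = √(4π × 0.273 × 11.1) = 6.171 m, so C_max = 216/(0.27 × 79.7 × 6.171) = 1.63 kg/m³.

1.63 kg/m³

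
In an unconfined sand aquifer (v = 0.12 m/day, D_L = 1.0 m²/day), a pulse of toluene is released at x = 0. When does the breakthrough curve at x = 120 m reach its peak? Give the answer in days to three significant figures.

For the 1D instantaneous-source solution, setting ∂C/∂t = 0 at fixed x gives v²t² + 2Dt − x² = 0, so t = (√(D² + v²x²) − D)/v².
√(D² + v²x²) = √(1.0² + 0.12² × 120²) = 14.43; v² = 0.0144.
t = (14.43 − 1.0)/0.0144 = 933 days (vs. the pure-advection estimate x/v = 1000 d).

933 days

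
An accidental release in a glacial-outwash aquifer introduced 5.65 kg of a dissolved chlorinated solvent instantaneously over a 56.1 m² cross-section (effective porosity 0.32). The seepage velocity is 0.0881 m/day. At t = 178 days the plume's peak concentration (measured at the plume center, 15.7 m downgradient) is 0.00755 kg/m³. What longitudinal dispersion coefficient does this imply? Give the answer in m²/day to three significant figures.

0.777 m²/day

At the plume center C_max = M/(n_e·A·√(4πDt)), so D = M²/(4πt·(n_e·A·C_max)²).
n_e·A·C_max = 0.32 × 56.1 × 0.00755 = 0.1355 kg/m.
D = 5.65²/(4π × 178 × 0.1355²) = 0.777 m²/day.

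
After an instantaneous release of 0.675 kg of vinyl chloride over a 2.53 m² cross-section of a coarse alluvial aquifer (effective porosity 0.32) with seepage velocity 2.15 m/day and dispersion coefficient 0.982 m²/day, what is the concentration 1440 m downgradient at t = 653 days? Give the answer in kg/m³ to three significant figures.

0.00560 kg/m³

For an instantaneous plane source, C(x,t) = M/(n_e·A·√(4πDt)) · exp(−(x−vt)²/(4Dt)), with n_e·A the pore (flow) area.
Plume center vt = 2.15 × 653 = 1403.95 m, so the well at 1440 m is 36.05 m downgradient of the peak.
√(4πDt) = 89.77 m, giving peak height M/(n_e·A·√(4πDt)) = 0.675/(0.32 × 2.53 × 89.77) = 0.009288 kg/m³.
(x−vt)²/(4Dt) = (36.05)²/(4 × 0.982 × 653) = 0.5067; exp(−0.5067) = 0.6025.
C = 0.009288 × 0.6025 = 0.00560 kg/m³.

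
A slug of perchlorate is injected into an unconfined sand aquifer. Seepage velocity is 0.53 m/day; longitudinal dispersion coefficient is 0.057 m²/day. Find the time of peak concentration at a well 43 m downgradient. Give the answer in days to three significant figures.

For the 1D instantaneous-source solution, setting ∂C/∂t = 0 at fixed x gives v²t² + 2Dt − x² = 0, so t = (√(D² + v²x²) − D)/v².
√(D² + v²x²) = √(0.057² + 0.53² × 43²) = 22.79; v² = 0.2809.
t = (22.79 − 0.057)/0.2809 = 80.9 days (vs. the pure-advection estimate x/v = 81.1 d).

80.9 days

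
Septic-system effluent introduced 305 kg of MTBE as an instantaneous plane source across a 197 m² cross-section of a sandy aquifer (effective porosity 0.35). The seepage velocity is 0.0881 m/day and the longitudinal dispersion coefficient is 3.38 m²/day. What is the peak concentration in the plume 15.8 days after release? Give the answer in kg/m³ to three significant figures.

The peak of an instantaneous 1D plume sits at x = vt; there the Gaussian factor is 1 and C_max = M/(n_e·A·√(4πDt)), where n_e·A is the pore area the mass is dissolved in.
√(4πDt) = √(4π × 3.38 × 15.8) = 25.91 m, so C_max = 305/(0.35 × 197 × 25.91) = 0.171 kg/m³.

0.171 kg/m³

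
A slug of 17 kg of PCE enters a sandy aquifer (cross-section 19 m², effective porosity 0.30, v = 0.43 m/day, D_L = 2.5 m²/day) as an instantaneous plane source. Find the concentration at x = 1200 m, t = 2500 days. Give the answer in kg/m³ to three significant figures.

For an instantaneous plane source, C(x,t) = M/(n_e·A·√(4πDt)) · exp(−(x−vt)²/(4Dt)), with n_e·A the pore (flow) area.
Plume center vt = 0.43 × 2500 = 1075 m, so the well at 1200 m is 125 m downgradient of the peak.
√(4πDt) = 280.2 m, giving peak height M/(n_e·A·√(4πDt)) = 17/(0.30 × 19 × 280.2) = 0.01064 kg/m³.
(x−vt)²/(4Dt) = (125)²/(4 × 2.5 × 2500) = 0.6250; exp(−0.6250) = 0.5353.
C = 0.01064 × 0.5353 = 0.00570 kg/m³.

0.00570 kg/m³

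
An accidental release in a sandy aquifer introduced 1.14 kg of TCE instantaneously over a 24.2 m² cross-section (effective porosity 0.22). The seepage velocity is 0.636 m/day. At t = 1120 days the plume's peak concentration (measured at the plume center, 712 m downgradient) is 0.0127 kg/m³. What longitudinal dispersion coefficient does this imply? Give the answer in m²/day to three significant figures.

At the plume center C_max = M/(n_e·A·√(4πDt)), so D = M²/(4πt·(n_e·A·C_max)²).
n_e·A·C_max = 0.22 × 24.2 × 0.0127 = 0.06761 kg/m.
D = 1.14²/(4π × 1120 × 0.06761²) = 0.0202 m²/day.

0.0202 m²/day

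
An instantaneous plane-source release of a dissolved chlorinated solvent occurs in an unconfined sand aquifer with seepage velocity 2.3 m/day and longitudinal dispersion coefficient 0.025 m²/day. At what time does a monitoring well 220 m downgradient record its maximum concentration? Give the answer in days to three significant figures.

For the 1D instantaneous-source solution, setting ∂C/∂t = 0 at fixed x gives v²t² + 2Dt − x² = 0, so t = (√(D² + v²x²) − D)/v².
√(D² + v²x²) = √(0.025² + 2.3² × 220²) = 506.0; v² = 5.29.
t = (506.0 − 0.025)/5.29 = 95.6 days (vs. the pure-advection estimate x/v = 95.7 d).

95.6 days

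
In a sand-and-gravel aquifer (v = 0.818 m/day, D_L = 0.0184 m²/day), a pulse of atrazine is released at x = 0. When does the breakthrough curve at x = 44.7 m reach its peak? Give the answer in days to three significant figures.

For the 1D instantaneous-source solution, setting ∂C/∂t = 0 at fixed x gives v²t² + 2Dt − x² = 0, so t = (√(D² + v²x²) − D)/v².
√(D² + v²x²) = √(0.0184² + 0.818² × 44.7²) = 36.56; v² = 0.669124.
t = (36.56 − 0.0184)/0.669124 = 54.6 days (vs. the pure-advection estimate x/v = 54.6 d).

54.6 days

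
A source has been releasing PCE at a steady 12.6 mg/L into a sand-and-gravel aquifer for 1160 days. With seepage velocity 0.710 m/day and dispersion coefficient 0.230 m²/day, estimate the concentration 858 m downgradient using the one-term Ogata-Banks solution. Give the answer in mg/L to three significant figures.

For a continuous step input, C/C₀ ≈ ½·erfc((x−vt)/(2√(Dt))).
vt = 0.710 × 1160 = 823.6 m and 2√(Dt) = 2√(0.230 × 1160) = 32.67 m.
Argument (x−vt)/(2√(Dt)) = (858 − 823.6)/32.67 = 1.053; ½·erfc(1.053) = 0.06822.
C = 12.6 × 0.06822 = 0.860 mg/L.

0.860 mg/L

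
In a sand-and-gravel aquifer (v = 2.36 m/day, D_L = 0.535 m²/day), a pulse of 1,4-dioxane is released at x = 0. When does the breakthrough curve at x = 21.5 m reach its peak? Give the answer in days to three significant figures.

For the 1D instantaneous-source solution, setting ∂C/∂t = 0 at fixed x gives v²t² + 2Dt − x² = 0, so t = (√(D² + v²x²) − D)/v².
√(D² + v²x²) = √(0.535² + 2.36² × 21.5²) = 50.74; v² = 5.5696.
t = (50.74 − 0.535)/5.5696 = 9.01 days (vs. the pure-advection estimate x/v = 9.11 d).

9.01 days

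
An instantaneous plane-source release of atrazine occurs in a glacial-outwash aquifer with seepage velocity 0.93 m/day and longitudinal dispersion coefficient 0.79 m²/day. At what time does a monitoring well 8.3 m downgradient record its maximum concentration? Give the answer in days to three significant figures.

For the 1D instantaneous-source solution, setting ∂C/∂t = 0 at fixed x gives v²t² + 2Dt − x² = 0, so t = (√(D² + v²x²) − D)/v².
√(D² + v²x²) = √(0.79² + 0.93² × 8.3²) = 7.759; v² = 0.8649.
t = (7.759 − 0.79)/0.8649 = 8.06 days (vs. the pure-advection estimate x/v = 8.92 d).

8.06 days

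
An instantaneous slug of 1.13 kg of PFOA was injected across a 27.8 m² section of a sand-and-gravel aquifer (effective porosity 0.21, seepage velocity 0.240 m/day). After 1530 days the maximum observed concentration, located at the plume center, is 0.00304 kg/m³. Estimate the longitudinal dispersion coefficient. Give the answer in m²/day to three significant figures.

0.211 m²/day

At the plume center C_max = M/(n_e·A·√(4πDt)), so D = M²/(4πt·(n_e·A·C_max)²).
n_e·A·C_max = 0.21 × 27.8 × 0.00304 = 0.01775 kg/m.
D = 1.13²/(4π × 1530 × 0.01775²) = 0.211 m²/day.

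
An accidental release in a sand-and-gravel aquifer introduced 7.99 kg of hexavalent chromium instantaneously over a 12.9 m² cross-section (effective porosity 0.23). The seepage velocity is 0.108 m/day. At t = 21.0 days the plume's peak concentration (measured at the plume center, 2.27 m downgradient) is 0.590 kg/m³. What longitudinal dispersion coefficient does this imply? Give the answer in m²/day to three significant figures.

At the plume center C_max = M/(n_e·A·√(4πDt)), so D = M²/(4πt·(n_e·A·C_max)²).
n_e·A·C_max = 0.23 × 12.9 × 0.590 = 1.751 kg/m.
D = 7.99²/(4π × 21.0 × 1.751²) = 0.0789 m²/day.

0.0789 m²/day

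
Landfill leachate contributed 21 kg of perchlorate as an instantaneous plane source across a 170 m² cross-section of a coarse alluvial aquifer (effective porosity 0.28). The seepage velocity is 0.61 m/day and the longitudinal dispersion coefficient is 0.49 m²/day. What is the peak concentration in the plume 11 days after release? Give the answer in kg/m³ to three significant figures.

The peak of an instantaneous 1D plume sits at x = vt; there the Gaussian factor is 1 and C_max = M/(n_e·A·√(4πDt)), where n_e·A is the pore area the mass is dissolved in.
√(4πDt) = √(4π × 0.49 × 11) = 8.230 m, so C_max = 21/(0.28 × 170 × 8.230) = 0.0536 kg/m³.

0.0536 kg/m³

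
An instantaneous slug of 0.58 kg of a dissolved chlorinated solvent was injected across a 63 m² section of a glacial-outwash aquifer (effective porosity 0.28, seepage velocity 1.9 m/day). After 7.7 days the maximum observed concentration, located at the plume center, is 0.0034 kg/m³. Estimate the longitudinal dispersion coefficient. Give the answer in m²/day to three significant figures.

0.966 m²/day

At the plume center C_max = M/(n_e·A·√(4πDt)), so D = M²/(4πt·(n_e·A·C_max)²).
n_e·A·C_max = 0.28 × 63 × 0.0034 = 0.05998 kg/m.
D = 0.58²/(4π × 7.7 × 0.05998²) = 0.966 m²/day.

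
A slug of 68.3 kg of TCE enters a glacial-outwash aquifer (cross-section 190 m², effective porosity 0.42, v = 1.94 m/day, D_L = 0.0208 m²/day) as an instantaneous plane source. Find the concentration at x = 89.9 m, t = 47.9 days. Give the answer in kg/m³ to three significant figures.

For an instantaneous plane source, C(x,t) = M/(n_e·A·√(4πDt)) · exp(−(x−vt)²/(4Dt)), with n_e·A the pore (flow) area.
Plume center vt = 1.94 × 47.9 = 92.926 m, so the well at 89.9 m is 3.026 m upgradient of the peak.
√(4πDt) = 3.538 m, giving peak height M/(n_e·A·√(4πDt)) = 68.3/(0.42 × 190 × 3.538) = 0.2419 kg/m³.
(x−vt)²/(4Dt) = (-3.026)²/(4 × 0.0208 × 47.9) = 2.298; exp(−2.298) = 0.1005.
C = 0.2419 × 0.1005 = 0.0243 kg/m³.

0.0243 kg/m³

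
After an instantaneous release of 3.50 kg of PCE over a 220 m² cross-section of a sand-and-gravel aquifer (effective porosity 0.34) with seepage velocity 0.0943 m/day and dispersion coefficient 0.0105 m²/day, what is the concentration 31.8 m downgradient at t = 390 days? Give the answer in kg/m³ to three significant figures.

For an instantaneous plane source, C(x,t) = M/(n_e·A·√(4πDt)) · exp(−(x−vt)²/(4Dt)), with n_e·A the pore (flow) area.
Plume center vt = 0.0943 × 390 = 36.777 m, so the well at 31.8 m is 4.977 m upgradient of the peak.
√(4πDt) = 7.174 m, giving peak height M/(n_e·A·√(4πDt)) = 3.50/(0.34 × 220 × 7.174) = 0.006522 kg/m³.
(x−vt)²/(4Dt) = (-4.977)²/(4 × 0.0105 × 390) = 1.512; exp(−1.512) = 0.2205.
C = 0.006522 × 0.2205 = 0.00144 kg/m³.

0.00144 kg/m³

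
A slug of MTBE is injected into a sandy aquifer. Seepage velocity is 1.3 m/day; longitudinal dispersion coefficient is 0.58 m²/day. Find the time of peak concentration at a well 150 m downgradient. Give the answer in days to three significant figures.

115 days

For the 1D instantaneous-source solution, setting ∂C/∂t = 0 at fixed x gives v²t² + 2Dt − x² = 0, so t = (√(D² + v²x²) − D)/v².
√(D² + v²x²) = √(0.58² + 1.3² × 150²) = 195.0; v² = 1.69.
t = (195.0 − 0.58)/1.69 = 115 days (vs. the pure-advection estimate x/v = 115 d).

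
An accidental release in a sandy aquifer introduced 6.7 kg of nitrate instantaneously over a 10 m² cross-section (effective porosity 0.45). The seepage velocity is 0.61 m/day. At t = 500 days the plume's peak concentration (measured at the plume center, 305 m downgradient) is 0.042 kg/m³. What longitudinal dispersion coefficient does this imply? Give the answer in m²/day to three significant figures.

At the plume center C_max = M/(n_e·A·√(4πDt)), so D = M²/(4πt·(n_e·A·C_max)²).
n_e·A·C_max = 0.45 × 10 × 0.042 = 0.1890 kg/m.
D = 6.7²/(4π × 500 × 0.1890²) = 0.200 m²/day.

0.200 m²/day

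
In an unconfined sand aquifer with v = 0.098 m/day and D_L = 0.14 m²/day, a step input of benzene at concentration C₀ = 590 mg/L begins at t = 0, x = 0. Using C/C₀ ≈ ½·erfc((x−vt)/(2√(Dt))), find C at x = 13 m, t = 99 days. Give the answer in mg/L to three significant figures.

For a continuous step input, C/C₀ ≈ ½·erfc((x−vt)/(2√(Dt))).
vt = 0.098 × 99 = 9.702 m and 2√(Dt) = 2√(0.14 × 99) = 7.446 m.
Argument (x−vt)/(2√(Dt)) = (13 − 9.702)/7.446 = 0.4429; ½·erfc(0.4429) = 0.2655.
C = 590 × 0.2655 = 157 mg/L.

157 mg/L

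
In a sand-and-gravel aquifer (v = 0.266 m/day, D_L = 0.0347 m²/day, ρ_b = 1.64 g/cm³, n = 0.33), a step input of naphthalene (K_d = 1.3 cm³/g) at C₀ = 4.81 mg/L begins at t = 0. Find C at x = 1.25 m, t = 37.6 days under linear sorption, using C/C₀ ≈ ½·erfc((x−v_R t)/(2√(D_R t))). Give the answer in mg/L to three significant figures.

2.70 mg/L

Retardation factor R = 1 + ρ_b·K_d/n = 1 + 1.64 × 1.3/0.33 = 7.461.
Sorption retards both mechanisms: v_R = v/R = 0.03565 m/day, D_R = D/R = 0.004651 m²/day.
v_R·t = 0.03565 × 37.6 = 1.34044 m; 2√(D_R t) = 0.8364 m; argument = (1.25 − 1.34044)/0.8364 = -0.1081.
C = C₀ × ½·erfc(-0.1081) = 4.81 × 0.5608 = 2.70 mg/L.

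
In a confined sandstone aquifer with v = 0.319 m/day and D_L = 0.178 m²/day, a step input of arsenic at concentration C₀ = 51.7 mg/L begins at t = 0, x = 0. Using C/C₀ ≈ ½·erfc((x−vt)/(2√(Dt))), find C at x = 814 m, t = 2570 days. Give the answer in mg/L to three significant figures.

For a continuous step input, C/C₀ ≈ ½·erfc((x−vt)/(2√(Dt))).
vt = 0.319 × 2570 = 819.83 m and 2√(Dt) = 2√(0.178 × 2570) = 42.78 m.
Argument (x−vt)/(2√(Dt)) = (814 − 819.83)/42.78 = -0.1363; ½·erfc(-0.1363) = 0.5764.
C = 51.7 × 0.5764 = 29.8 mg/L.

29.8 mg/L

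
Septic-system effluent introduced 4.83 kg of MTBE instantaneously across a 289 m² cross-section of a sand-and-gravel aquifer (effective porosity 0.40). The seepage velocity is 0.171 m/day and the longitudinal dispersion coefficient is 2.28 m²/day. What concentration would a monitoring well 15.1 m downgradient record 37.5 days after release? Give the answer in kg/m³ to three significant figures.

For an instantaneous plane source, C(x,t) = M/(n_e·A·√(4πDt)) · exp(−(x−vt)²/(4Dt)), with n_e·A the pore (flow) area.
Plume center vt = 0.171 × 37.5 = 6.4125 m, so the well at 15.1 m is 8.6875 m downgradient of the peak.
√(4πDt) = 32.78 m, giving peak height M/(n_e·A·√(4πDt)) = 4.83/(0.40 × 289 × 32.78) = 0.001275 kg/m³.
(x−vt)²/(4Dt) = (8.6875)²/(4 × 2.28 × 37.5) = 0.2207; exp(−0.2207) = 0.8020.
C = 0.001275 × 0.8020 = 0.00102 kg/m³.

0.00102 kg/m³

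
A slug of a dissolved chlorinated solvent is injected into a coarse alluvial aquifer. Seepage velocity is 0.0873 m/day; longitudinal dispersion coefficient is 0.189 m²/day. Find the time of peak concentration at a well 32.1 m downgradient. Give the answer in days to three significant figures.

344 days

For the 1D instantaneous-source solution, setting ∂C/∂t = 0 at fixed x gives v²t² + 2Dt − x² = 0, so t = (√(D² + v²x²) − D)/v².
√(D² + v²x²) = √(0.189² + 0.0873² × 32.1²) = 2.809; v² = 0.00762129.
t = (2.809 − 0.189)/0.00762129 = 344 days (vs. the pure-advection estimate x/v = 368 d).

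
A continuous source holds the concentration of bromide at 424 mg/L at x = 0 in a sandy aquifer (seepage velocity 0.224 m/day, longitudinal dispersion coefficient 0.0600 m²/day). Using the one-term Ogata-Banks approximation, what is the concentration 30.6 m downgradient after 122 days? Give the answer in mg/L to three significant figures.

For a continuous step input, C/C₀ ≈ ½·erfc((x−vt)/(2√(Dt))).
vt = 0.224 × 122 = 27.328 m and 2√(Dt) = 2√(0.0600 × 122) = 5.411 m.
Argument (x−vt)/(2√(Dt)) = (30.6 − 27.328)/5.411 = 0.6047; ½·erfc(0.6047) = 0.1962.
C = 424 × 0.1962 = 83.2 mg/L.

83.2 mg/L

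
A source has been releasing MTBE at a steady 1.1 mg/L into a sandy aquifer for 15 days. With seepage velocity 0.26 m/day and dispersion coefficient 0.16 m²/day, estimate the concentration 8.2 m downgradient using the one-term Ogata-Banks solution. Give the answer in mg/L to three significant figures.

For a continuous step input, C/C₀ ≈ ½·erfc((x−vt)/(2√(Dt))).
vt = 0.26 × 15 = 3.9 m and 2√(Dt) = 2√(0.16 × 15) = 3.098 m.
Argument (x−vt)/(2√(Dt)) = (8.2 − 3.9)/3.098 = 1.388; ½·erfc(1.388) = 0.02483.
C = 1.1 × 0.02483 = 0.0273 mg/L.

0.0273 mg/L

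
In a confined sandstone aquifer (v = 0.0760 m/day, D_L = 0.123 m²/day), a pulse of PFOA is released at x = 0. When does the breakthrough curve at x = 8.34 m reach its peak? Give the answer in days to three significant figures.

90.5 days

For the 1D instantaneous-source solution, setting ∂C/∂t = 0 at fixed x gives v²t² + 2Dt − x² = 0, so t = (√(D² + v²x²) − D)/v².
√(D² + v²x²) = √(0.123² + 0.0760² × 8.34²) = 0.6457; v² = 0.005776.
t = (0.6457 − 0.123)/0.005776 = 90.5 days (vs. the pure-advection estimate x/v = 110 d).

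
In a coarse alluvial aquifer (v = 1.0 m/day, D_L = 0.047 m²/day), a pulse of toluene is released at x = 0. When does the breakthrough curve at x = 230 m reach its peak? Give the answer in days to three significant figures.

For the 1D instantaneous-source solution, setting ∂C/∂t = 0 at fixed x gives v²t² + 2Dt − x² = 0, so t = (√(D² + v²x²) − D)/v².
√(D² + v²x²) = √(0.047² + 1.0² × 230²) = 230.0; v² = 1.
t = (230.0 − 0.047)/1 = 230 days (vs. the pure-advection estimate x/v = 230 d).

230 days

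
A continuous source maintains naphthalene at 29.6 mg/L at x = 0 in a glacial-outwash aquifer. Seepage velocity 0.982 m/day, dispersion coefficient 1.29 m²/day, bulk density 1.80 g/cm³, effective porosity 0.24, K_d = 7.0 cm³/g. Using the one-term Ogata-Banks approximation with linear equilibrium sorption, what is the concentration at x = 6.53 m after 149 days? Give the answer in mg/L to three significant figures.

Retardation factor R = 1 + ρ_b·K_d/n = 1 + 1.80 × 7.0/0.24 = 53.50.
Sorption retards both mechanisms: v_R = v/R = 0.01836 m/day, D_R = D/R = 0.02411 m²/day.
v_R·t = 0.01836 × 149 = 2.73564 m; 2√(D_R t) = 3.791 m; argument = (6.53 − 2.73564)/3.791 = 1.001.
C = C₀ × ½·erfc(1.001) = 29.6 × 0.07844 = 2.32 mg/L.

2.32 mg/L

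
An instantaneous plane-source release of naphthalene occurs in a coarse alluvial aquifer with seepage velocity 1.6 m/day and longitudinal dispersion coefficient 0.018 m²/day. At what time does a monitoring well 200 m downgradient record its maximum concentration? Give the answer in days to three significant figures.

For the 1D instantaneous-source solution, setting ∂C/∂t = 0 at fixed x gives v²t² + 2Dt − x² = 0, so t = (√(D² + v²x²) − D)/v².
√(D² + v²x²) = √(0.018² + 1.6² × 200²) = 320.0; v² = 2.56.
t = (320.0 − 0.018)/2.56 = 125 days (vs. the pure-advection estimate x/v = 125 d).

125 days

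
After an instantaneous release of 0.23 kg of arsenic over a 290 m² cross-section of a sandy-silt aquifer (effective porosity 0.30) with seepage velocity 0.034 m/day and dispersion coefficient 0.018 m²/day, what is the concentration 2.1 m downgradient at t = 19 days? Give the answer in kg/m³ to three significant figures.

0.000272 kg/m³

For an instantaneous plane source, C(x,t) = M/(n_e·A·√(4πDt)) · exp(−(x−vt)²/(4Dt)), with n_e·A the pore (flow) area.
Plume center vt = 0.034 × 19 = 0.646 m, so the well at 2.1 m is 1.454 m downgradient of the peak.
√(4πDt) = 2.073 m, giving peak height M/(n_e·A·√(4πDt)) = 0.23/(0.30 × 290 × 2.073) = 0.001275 kg/m³.
(x−vt)²/(4Dt) = (1.454)²/(4 × 0.018 × 19) = 1.545; exp(−1.545) = 0.2133.
C = 0.001275 × 0.2133 = 0.000272 kg/m³.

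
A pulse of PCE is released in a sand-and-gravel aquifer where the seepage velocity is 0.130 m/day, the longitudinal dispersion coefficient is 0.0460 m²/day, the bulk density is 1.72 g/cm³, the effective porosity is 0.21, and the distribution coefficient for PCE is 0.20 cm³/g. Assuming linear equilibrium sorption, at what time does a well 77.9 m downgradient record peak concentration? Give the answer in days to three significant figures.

Retardation factor R = 1 + ρ_b·K_d/n = 1 + 1.72 × 0.20/0.21 = 2.638.
Sorption retards both mechanisms: v_R = v/R = 0.04928 m/day, D_R = D/R = 0.01744 m²/day.
Peak time from v_R²t² + 2D_R t − x² = 0: t = (√(D_R² + v_R²x²) − D_R)/v_R².
√(D_R² + v_R²x²) = √(0.01744² + 0.04928² × 77.9²) = 3.839; v_R² = 0.002429.
t = (3.839 − 0.01744)/0.002429 = 1570 days.

1570 days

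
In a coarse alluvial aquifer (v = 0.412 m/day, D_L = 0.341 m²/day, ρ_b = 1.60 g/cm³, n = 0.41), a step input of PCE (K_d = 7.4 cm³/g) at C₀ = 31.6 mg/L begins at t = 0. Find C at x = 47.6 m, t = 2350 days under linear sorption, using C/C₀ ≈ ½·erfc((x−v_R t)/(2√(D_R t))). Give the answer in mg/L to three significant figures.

0.601 mg/L

Retardation factor R = 1 + ρ_b·K_d/n = 1 + 1.60 × 7.4/0.41 = 29.88.
Sorption retards both mechanisms: v_R = v/R = 0.01379 m/day, D_R = D/R = 0.01141 m²/day.
v_R·t = 0.01379 × 2350 = 32.4065 m; 2√(D_R t) = 10.36 m; argument = (47.6 − 32.4065)/10.36 = 1.467.
C = C₀ × ½·erfc(1.467) = 31.6 × 0.01901 = 0.601 mg/L.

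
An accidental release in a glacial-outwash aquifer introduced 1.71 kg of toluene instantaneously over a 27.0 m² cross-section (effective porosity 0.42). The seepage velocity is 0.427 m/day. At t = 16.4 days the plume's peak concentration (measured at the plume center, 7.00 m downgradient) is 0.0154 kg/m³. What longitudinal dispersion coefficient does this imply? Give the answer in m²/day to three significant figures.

At the plume center C_max = M/(n_e·A·√(4πDt)), so D = M²/(4πt·(n_e·A·C_max)²).
n_e·A·C_max = 0.42 × 27.0 × 0.0154 = 0.1746 kg/m.
D = 1.71²/(4π × 16.4 × 0.1746²) = 0.465 m²/day.

0.465 m²/day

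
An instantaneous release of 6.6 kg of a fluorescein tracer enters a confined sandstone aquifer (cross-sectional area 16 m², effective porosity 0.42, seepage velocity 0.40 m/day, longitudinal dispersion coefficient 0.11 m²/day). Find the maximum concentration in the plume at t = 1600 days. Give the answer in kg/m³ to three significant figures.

0.0209 kg/m³

The peak of an instantaneous 1D plume sits at x = vt; there the Gaussian factor is 1 and C_max = M/(n_e·A·√(4πDt)), where n_e·A is the pore area the mass is dissolved in.
√(4πDt) = √(4π × 0.11 × 1600) = 47.03 m, so C_max = 6.6/(0.42 × 16 × 47.03) = 0.0209 kg/m³.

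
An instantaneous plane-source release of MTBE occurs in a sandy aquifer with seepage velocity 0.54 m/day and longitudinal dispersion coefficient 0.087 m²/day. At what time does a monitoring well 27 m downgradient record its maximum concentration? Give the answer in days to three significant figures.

49.7 days

For the 1D instantaneous-source solution, setting ∂C/∂t = 0 at fixed x gives v²t² + 2Dt − x² = 0, so t = (√(D² + v²x²) − D)/v².
√(D² + v²x²) = √(0.087² + 0.54² × 27²) = 14.58; v² = 0.2916.
t = (14.58 − 0.087)/0.2916 = 49.7 days (vs. the pure-advection estimate x/v = 50.0 d).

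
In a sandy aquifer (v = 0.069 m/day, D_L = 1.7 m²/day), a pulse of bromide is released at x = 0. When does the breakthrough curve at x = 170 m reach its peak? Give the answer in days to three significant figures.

2130 days

For the 1D instantaneous-source solution, setting ∂C/∂t = 0 at fixed x gives v²t² + 2Dt − x² = 0, so t = (√(D² + v²x²) − D)/v².
√(D² + v²x²) = √(1.7² + 0.069² × 170²) = 11.85; v² = 0.004761.
t = (11.85 − 1.7)/0.004761 = 2130 days (vs. the pure-advection estimate x/v = 2460 d).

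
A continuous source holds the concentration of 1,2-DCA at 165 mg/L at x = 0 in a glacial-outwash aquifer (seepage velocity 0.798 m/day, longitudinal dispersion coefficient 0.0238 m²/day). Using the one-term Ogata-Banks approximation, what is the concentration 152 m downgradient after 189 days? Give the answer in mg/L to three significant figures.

For a continuous step input, C/C₀ ≈ ½·erfc((x−vt)/(2√(Dt))).
vt = 0.798 × 189 = 150.822 m and 2√(Dt) = 2√(0.0238 × 189) = 4.242 m.
Argument (x−vt)/(2√(Dt)) = (152 − 150.822)/4.242 = 0.2777; ½·erfc(0.2777) = 0.3473.
C = 165 × 0.3473 = 57.3 mg/L.

57.3 mg/L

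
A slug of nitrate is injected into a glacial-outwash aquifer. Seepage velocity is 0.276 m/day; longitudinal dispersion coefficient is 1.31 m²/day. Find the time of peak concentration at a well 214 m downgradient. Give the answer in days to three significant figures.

758 days

For the 1D instantaneous-source solution, setting ∂C/∂t = 0 at fixed x gives v²t² + 2Dt − x² = 0, so t = (√(D² + v²x²) − D)/v².
√(D² + v²x²) = √(1.31² + 0.276² × 214²) = 59.08; v² = 0.076176.
t = (59.08 − 1.31)/0.076176 = 758 days (vs. the pure-advection estimate x/v = 775 d).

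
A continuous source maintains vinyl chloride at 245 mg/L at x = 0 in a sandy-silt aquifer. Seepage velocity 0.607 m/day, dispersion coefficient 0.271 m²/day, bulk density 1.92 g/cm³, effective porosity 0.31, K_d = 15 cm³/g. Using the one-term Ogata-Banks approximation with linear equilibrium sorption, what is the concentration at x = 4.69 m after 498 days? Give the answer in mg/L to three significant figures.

Retardation factor R = 1 + ρ_b·K_d/n = 1 + 1.92 × 15/0.31 = 93.90.
Sorption retards both mechanisms: v_R = v/R = 0.006464 m/day, D_R = D/R = 0.002886 m²/day.
v_R·t = 0.006464 × 498 = 3.219072 m; 2√(D_R t) = 2.398 m; argument = (4.69 − 3.219072)/2.398 = 0.6134.
C = C₀ × ½·erfc(0.6134) = 245 × 0.1928 = 47.2 mg/L.

47.2 mg/L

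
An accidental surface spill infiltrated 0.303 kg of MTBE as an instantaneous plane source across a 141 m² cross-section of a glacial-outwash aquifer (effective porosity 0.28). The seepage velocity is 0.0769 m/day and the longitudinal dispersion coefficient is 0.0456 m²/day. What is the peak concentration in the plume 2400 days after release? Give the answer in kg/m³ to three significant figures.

0.000207 kg/m³

The peak of an instantaneous 1D plume sits at x = vt; there the Gaussian factor is 1 and C_max = M/(n_e·A·√(4πDt)), where n_e·A is the pore area the mass is dissolved in.
√(4πDt) = √(4π × 0.0456 × 2400) = 37.08 m, so C_max = 0.303/(0.28 × 141 × 37.08) = 0.000207 kg/m³.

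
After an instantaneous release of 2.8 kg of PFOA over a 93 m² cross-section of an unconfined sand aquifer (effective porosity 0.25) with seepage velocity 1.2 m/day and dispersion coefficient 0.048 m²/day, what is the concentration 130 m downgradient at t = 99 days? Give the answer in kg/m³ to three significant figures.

2.12e-05 kg/m³

For an instantaneous plane source, C(x,t) = M/(n_e·A·√(4πDt)) · exp(−(x−vt)²/(4Dt)), with n_e·A the pore (flow) area.
Plume center vt = 1.2 × 99 = 118.8 m, so the well at 130 m is 11.2 m downgradient of the peak.
√(4πDt) = 7.728 m, giving peak height M/(n_e·A·√(4πDt)) = 2.8/(0.25 × 93 × 7.728) = 0.01558 kg/m³.
(x−vt)²/(4Dt) = (11.2)²/(4 × 0.048 × 99) = 6.599; exp(−6.599) = 0.001362.
C = 0.01558 × 0.001362 = 2.12e-05 kg/m³.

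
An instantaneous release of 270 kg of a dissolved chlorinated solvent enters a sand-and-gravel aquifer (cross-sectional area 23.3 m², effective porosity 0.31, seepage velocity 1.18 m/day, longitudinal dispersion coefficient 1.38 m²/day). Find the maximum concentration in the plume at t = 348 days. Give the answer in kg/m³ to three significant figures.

The peak of an instantaneous 1D plume sits at x = vt; there the Gaussian factor is 1 and C_max = M/(n_e·A·√(4πDt)), where n_e·A is the pore area the mass is dissolved in.
√(4πDt) = √(4π × 1.38 × 348) = 77.68 m, so C_max = 270/(0.31 × 23.3 × 77.68) = 0.481 kg/m³.

0.481 kg/m³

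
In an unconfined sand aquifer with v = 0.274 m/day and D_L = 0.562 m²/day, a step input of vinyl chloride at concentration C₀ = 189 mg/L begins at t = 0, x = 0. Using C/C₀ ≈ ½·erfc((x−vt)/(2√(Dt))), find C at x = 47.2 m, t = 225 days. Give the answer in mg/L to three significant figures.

For a continuous step input, C/C₀ ≈ ½·erfc((x−vt)/(2√(Dt))).
vt = 0.274 × 225 = 61.65 m and 2√(Dt) = 2√(0.562 × 225) = 22.49 m.
Argument (x−vt)/(2√(Dt)) = (47.2 − 61.65)/22.49 = -0.6425; ½·erfc(-0.6425) = 0.8182.
C = 189 × 0.8182 = 155 mg/L.

155 mg/L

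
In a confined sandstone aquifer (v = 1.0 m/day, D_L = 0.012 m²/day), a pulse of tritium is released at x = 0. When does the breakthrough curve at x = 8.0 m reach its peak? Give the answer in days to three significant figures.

7.99 days

For the 1D instantaneous-source solution, setting ∂C/∂t = 0 at fixed x gives v²t² + 2Dt − x² = 0, so t = (√(D² + v²x²) − D)/v².
√(D² + v²x²) = √(0.012² + 1.0² × 8.0²) = 8.000; v² = 1.
t = (8.000 − 0.012)/1 = 7.99 days (vs. the pure-advection estimate x/v = 8.00 d).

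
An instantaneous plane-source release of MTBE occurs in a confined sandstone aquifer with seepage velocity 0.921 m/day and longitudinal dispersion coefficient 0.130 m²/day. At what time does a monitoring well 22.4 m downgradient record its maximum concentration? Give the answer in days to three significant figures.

24.2 days

For the 1D instantaneous-source solution, setting ∂C/∂t = 0 at fixed x gives v²t² + 2Dt − x² = 0, so t = (√(D² + v²x²) − D)/v².
√(D² + v²x²) = √(0.130² + 0.921² × 22.4²) = 20.63; v² = 0.848241.
t = (20.63 − 0.130)/0.848241 = 24.2 days (vs. the pure-advection estimate x/v = 24.3 d).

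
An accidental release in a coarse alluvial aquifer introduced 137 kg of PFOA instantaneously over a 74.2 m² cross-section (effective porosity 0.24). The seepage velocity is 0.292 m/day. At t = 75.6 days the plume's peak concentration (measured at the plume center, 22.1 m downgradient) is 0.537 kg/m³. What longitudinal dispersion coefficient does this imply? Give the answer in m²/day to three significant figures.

At the plume center C_max = M/(n_e·A·√(4πDt)), so D = M²/(4πt·(n_e·A·C_max)²).
n_e·A·C_max = 0.24 × 74.2 × 0.537 = 9.563 kg/m.
D = 137²/(4π × 75.6 × 9.563²) = 0.216 m²/day.

0.216 m²/day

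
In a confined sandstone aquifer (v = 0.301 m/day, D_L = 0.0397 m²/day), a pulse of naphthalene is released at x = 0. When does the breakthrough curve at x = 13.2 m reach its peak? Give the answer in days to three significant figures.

For the 1D instantaneous-source solution, setting ∂C/∂t = 0 at fixed x gives v²t² + 2Dt − x² = 0, so t = (√(D² + v²x²) − D)/v².
√(D² + v²x²) = √(0.0397² + 0.301² × 13.2²) = 3.973; v² = 0.090601.
t = (3.973 − 0.0397)/0.090601 = 43.4 days (vs. the pure-advection estimate x/v = 43.9 d).

43.4 days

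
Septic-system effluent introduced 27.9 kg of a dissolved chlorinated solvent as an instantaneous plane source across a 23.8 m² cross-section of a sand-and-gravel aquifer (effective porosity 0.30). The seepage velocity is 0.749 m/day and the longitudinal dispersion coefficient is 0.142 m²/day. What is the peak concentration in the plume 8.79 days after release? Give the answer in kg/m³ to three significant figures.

The peak of an instantaneous 1D plume sits at x = vt; there the Gaussian factor is 1 and C_max = M/(n_e·A·√(4πDt)), where n_e·A is the pore area the mass is dissolved in.
√(4πDt) = √(4π × 0.142 × 8.79) = 3.960 m, so C_max = 27.9/(0.30 × 23.8 × 3.960) = 0.987 kg/m³.

0.987 kg/m³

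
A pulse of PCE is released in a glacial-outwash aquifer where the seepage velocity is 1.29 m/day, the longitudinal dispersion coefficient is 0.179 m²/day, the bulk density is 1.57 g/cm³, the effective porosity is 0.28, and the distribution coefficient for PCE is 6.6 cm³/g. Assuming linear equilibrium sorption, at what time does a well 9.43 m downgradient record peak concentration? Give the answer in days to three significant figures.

Retardation factor R = 1 + ρ_b·K_d/n = 1 + 1.57 × 6.6/0.28 = 38.01.
Sorption retards both mechanisms: v_R = v/R = 0.03394 m/day, D_R = D/R = 0.004709 m²/day.
Peak time from v_R²t² + 2D_R t − x² = 0: t = (√(D_R² + v_R²x²) − D_R)/v_R².
√(D_R² + v_R²x²) = √(0.004709² + 0.03394² × 9.43²) = 0.3201; v_R² = 0.001152.
t = (0.3201 − 0.004709)/0.001152 = 274 days.

274 days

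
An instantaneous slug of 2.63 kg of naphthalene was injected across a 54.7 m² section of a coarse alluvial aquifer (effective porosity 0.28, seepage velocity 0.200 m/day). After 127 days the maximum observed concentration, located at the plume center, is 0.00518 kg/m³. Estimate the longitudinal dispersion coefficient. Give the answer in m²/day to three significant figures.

At the plume center C_max = M/(n_e·A·√(4πDt)), so D = M²/(4πt·(n_e·A·C_max)²).
n_e·A·C_max = 0.28 × 54.7 × 0.00518 = 0.07934 kg/m.
D = 2.63²/(4π × 127 × 0.07934²) = 0.689 m²/day.

0.689 m²/day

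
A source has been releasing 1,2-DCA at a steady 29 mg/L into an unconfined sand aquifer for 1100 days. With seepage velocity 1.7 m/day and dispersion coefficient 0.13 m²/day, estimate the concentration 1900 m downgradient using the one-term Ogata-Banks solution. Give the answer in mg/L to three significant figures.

For a continuous step input, C/C₀ ≈ ½·erfc((x−vt)/(2√(Dt))).
vt = 1.7 × 1100 = 1870 m and 2√(Dt) = 2√(0.13 × 1100) = 23.92 m.
Argument (x−vt)/(2√(Dt)) = (1900 − 1870)/23.92 = 1.254; ½·erfc(1.254) = 0.03808.
C = 29 × 0.03808 = 1.10 mg/L.

1.10 mg/L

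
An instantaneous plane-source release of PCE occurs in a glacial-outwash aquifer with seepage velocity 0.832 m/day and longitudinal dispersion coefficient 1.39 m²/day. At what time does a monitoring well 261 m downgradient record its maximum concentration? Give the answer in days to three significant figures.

For the 1D instantaneous-source solution, setting ∂C/∂t = 0 at fixed x gives v²t² + 2Dt − x² = 0, so t = (√(D² + v²x²) − D)/v².
√(D² + v²x²) = √(1.39² + 0.832² × 261²) = 217.2; v² = 0.692224.
t = (217.2 − 1.39)/0.692224 = 312 days (vs. the pure-advection estimate x/v = 314 d).

312 days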